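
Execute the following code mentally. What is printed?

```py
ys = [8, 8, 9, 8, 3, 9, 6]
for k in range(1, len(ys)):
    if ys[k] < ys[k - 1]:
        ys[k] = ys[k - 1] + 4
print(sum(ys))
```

101

k=1: 8>=8, unchanged → [8, 8, 9, 8, 3, 9, 6]
k=2: 9>=8, unchanged → [8, 8, 9, 8, 3, 9, 6]
k=3: 8<9, ys[3] = 9+4 = 13 → [8, 8, 9, 13, 3, 9, 6]
k=4: 3<13, ys[4] = 13+4 = 17 → [8, 8, 9, 13, 17, 9, 6]
k=5: 9<17, ys[5] = 17+4 = 21 → [8, 8, 9, 13, 17, 21, 6]
k=6: 6<21, ys[6] = 21+4 = 25 → [8, 8, 9, 13, 17, 21, 25]
sum = 101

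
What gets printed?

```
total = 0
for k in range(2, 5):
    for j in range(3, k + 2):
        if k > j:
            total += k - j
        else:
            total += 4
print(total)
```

k=2,j=3: not 2>3, total = 0+4 = 4
k=3,j=3: not 3>3, total = 4+4 = 8
k=3,j=4: not 3>4, total = 8+4 = 12
k=4,j=3: 4>3, total = 12+1 = 13
k=4,j=4: not 4>4, total = 13+4 = 17
k=4,j=5: not 4>5, total = 17+4 = 21

21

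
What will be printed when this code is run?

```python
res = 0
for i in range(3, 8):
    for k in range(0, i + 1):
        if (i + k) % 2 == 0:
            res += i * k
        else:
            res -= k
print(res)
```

232

i=3,k=0: odd sum, res = 0-0 = 0
i=3,k=1: even sum, res = 0+3 = 3
i=3,k=2: odd sum, res = 3-2 = 1
i=3,k=3: even sum, res = 1+9 = 10
i=4,k=0: even sum, res = 10+0 = 10
i=4,k=1: odd sum, res = 10-1 = 9
i=4,k=2: even sum, res = 9+8 = 17
i=4,k=3: odd sum, res = 17-3 = 14
i=4,k=4: even sum, res = 14+16 = 30
i=5,k=0: odd sum, res = 30-0 = 30
i=5,k=1: even sum, res = 30+5 = 35
i=5,k=2: odd sum, res = 35-2 = 33
i=5,k=3: even sum, res = 33+15 = 48
i=5,k=4: odd sum, res = 48-4 = 44
i=5,k=5: even sum, res = 44+25 = 69
i=6,k=0: even sum, res = 69+0 = 69
i=6,k=1: odd sum, res = 69-1 = 68
i=6,k=2: even sum, res = 68+12 = 80
i=6,k=3: odd sum, res = 80-3 = 77
i=6,k=4: even sum, res = 77+24 = 101
i=6,k=5: odd sum, res = 101-5 = 96
i=6,k=6: even sum, res = 96+36 = 132
i=7,k=0: odd sum, res = 132-0 = 132
i=7,k=1: even sum, res = 132+7 = 139
i=7,k=2: odd sum, res = 139-2 = 137
i=7,k=3: even sum, res = 137+21 = 158
i=7,k=4: odd sum, res = 158-4 = 154
i=7,k=5: even sum, res = 154+35 = 189
i=7,k=6: odd sum, res = 189-6 = 183
i=7,k=7: even sum, res = 183+49 = 232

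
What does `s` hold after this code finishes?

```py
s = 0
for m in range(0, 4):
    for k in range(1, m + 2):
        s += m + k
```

40

m=0,k=1: s = 0+1 = 1
m=1,k=1: s = 1+2 = 3
m=1,k=2: s = 3+3 = 6
m=2,k=1: s = 6+3 = 9
m=2,k=2: s = 9+4 = 13
m=2,k=3: s = 13+5 = 18
m=3,k=1: s = 18+4 = 22
m=3,k=2: s = 22+5 = 27
m=3,k=3: s = 27+6 = 33
m=3,k=4: s = 33+7 = 40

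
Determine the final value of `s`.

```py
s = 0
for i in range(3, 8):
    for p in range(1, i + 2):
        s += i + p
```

i=3,p=1: s = 0+4 = 4
i=3,p=2: s = 4+5 = 9
i=3,p=3: s = 9+6 = 15
i=3,p=4: s = 15+7 = 22
i=4,p=1: s = 22+5 = 27
i=4,p=2: s = 27+6 = 33
i=4,p=3: s = 33+7 = 40
i=4,p=4: s = 40+8 = 48
i=4,p=5: s = 48+9 = 57
i=5,p=1: s = 57+6 = 63
i=5,p=2: s = 63+7 = 70
i=5,p=3: s = 70+8 = 78
i=5,p=4: s = 78+9 = 87
i=5,p=5: s = 87+10 = 97
i=5,p=6: s = 97+11 = 108
i=6,p=1: s = 108+7 = 115
i=6,p=2: s = 115+8 = 123
i=6,p=3: s = 123+9 = 132
i=6,p=4: s = 132+10 = 142
i=6,p=5: s = 142+11 = 153
i=6,p=6: s = 153+12 = 165
i=6,p=7: s = 165+13 = 178
i=7,p=1: s = 178+8 = 186
i=7,p=2: s = 186+9 = 195
i=7,p=3: s = 195+10 = 205
i=7,p=4: s = 205+11 = 216
i=7,p=5: s = 216+12 = 228
i=7,p=6: s = 228+13 = 241
i=7,p=7: s = 241+14 = 255
i=7,p=8: s = 255+15 = 270

270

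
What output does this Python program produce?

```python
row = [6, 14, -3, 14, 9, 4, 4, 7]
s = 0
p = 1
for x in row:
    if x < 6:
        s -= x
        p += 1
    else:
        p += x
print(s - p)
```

-59

x=6: not <6; p=7
x=14: not <6; p=21
x=-3: <6, s = 0-(-3) = 3; p=22
x=14: not <6; p=36
x=9: not <6; p=45
x=4: <6, s = 3-4 = -1; p=46
x=4: <6, s = (-1)-4 = -5; p=47
x=7: not <6; p=54
s-p = (-5)-54 = -59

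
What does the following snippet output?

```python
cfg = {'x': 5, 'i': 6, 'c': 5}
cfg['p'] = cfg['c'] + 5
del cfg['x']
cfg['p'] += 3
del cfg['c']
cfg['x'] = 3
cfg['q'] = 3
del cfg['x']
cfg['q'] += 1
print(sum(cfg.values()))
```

cfg['p'] = cfg['c']+5 = 10 → {'x': 5, 'i': 6, 'c': 5, 'p': 10}
del 'x' → {'i': 6, 'c': 5, 'p': 10}
cfg['p'] = 10+3 = 13 → {'i': 6, 'c': 5, 'p': 13}
del 'c' → {'i': 6, 'p': 13}
cfg['x'] = 3 → {'i': 6, 'p': 13, 'x': 3}
cfg['q'] = 3 → {'i': 6, 'p': 13, 'x': 3, 'q': 3}
del 'x' → {'i': 6, 'p': 13, 'q': 3}
cfg['q'] = 3+1 = 4 → {'i': 6, 'p': 13, 'q': 4}
sum of values = 23

23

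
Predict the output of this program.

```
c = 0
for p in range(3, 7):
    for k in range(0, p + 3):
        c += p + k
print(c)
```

p=3,k=0: c = 0+3 = 3
p=3,k=1: c = 3+4 = 7
p=3,k=2: c = 7+5 = 12
p=3,k=3: c = 12+6 = 18
p=3,k=4: c = 18+7 = 25
p=3,k=5: c = 25+8 = 33
p=4,k=0: c = 33+4 = 37
p=4,k=1: c = 37+5 = 42
p=4,k=2: c = 42+6 = 48
p=4,k=3: c = 48+7 = 55
p=4,k=4: c = 55+8 = 63
p=4,k=5: c = 63+9 = 72
p=4,k=6: c = 72+10 = 82
p=5,k=0: c = 82+5 = 87
p=5,k=1: c = 87+6 = 93
p=5,k=2: c = 93+7 = 100
p=5,k=3: c = 100+8 = 108
p=5,k=4: c = 108+9 = 117
p=5,k=5: c = 117+10 = 127
p=5,k=6: c = 127+11 = 138
p=5,k=7: c = 138+12 = 150
p=6,k=0: c = 150+6 = 156
p=6,k=1: c = 156+7 = 163
p=6,k=2: c = 163+8 = 171
p=6,k=3: c = 171+9 = 180
p=6,k=4: c = 180+10 = 190
p=6,k=5: c = 190+11 = 201
p=6,k=6: c = 201+12 = 213
p=6,k=7: c = 213+13 = 226
p=6,k=8: c = 226+14 = 240

240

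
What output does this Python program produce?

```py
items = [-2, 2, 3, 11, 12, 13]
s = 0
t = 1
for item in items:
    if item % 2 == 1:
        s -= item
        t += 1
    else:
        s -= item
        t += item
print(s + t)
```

-23

item=-2: not odd, s = 0-(-2) = 2; t=-1
item=2: not odd, s = 2-2 = 0; t=1
item=3: odd, s = 0-3 = -3; t=2
item=11: odd, s = (-3)-11 = -14; t=3
item=12: not odd, s = (-14)-12 = -26; t=15
item=13: odd, s = (-26)-13 = -39; t=16
s+t = (-39)+16 = -23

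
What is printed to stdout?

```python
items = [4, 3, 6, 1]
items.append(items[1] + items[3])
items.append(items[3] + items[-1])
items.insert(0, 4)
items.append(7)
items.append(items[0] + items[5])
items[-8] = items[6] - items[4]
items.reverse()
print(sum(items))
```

42

append items[1]+items[3] = 3+1 = 4 → [4, 3, 6, 1, 4]
append items[3]+items[-1] = 1+4 = 5 → [4, 3, 6, 1, 4, 5]
insert 4 at 0 → [4, 4, 3, 6, 1, 4, 5]
append 7 → [4, 4, 3, 6, 1, 4, 5, 7]
append items[0]+items[5] = 4+4 = 8 → [4, 4, 3, 6, 1, 4, 5, 7, 8]
items[-8] = items[6]-items[4] = 5-1 = 4 → [4, 4, 3, 6, 1, 4, 5, 7, 8]
reverse → [8, 7, 5, 4, 1, 6, 3, 4, 4]
sum = 42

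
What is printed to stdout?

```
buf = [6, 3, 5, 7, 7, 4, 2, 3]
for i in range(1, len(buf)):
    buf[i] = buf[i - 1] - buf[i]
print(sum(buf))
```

-85

i=1: buf[1] = 6-3 = 3 → [6, 3, 5, 7, 7, 4, 2, 3]
i=2: buf[2] = 3-5 = -2 → [6, 3, -2, 7, 7, 4, 2, 3]
i=3: buf[3] = (-2)-7 = -9 → [6, 3, -2, -9, 7, 4, 2, 3]
i=4: buf[4] = (-9)-7 = -16 → [6, 3, -2, -9, -16, 4, 2, 3]
i=5: buf[5] = (-16)-4 = -20 → [6, 3, -2, -9, -16, -20, 2, 3]
i=6: buf[6] = (-20)-2 = -22 → [6, 3, -2, -9, -16, -20, -22, 3]
i=7: buf[7] = (-22)-3 = -25 → [6, 3, -2, -9, -16, -20, -22, -25]
sum = -85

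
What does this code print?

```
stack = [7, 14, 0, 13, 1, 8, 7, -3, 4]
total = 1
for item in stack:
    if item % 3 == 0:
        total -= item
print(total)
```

4

item=7: not %3==0
item=14: not %3==0
item=0: %3==0, total = 1-0 = 1
item=13: not %3==0
item=1: not %3==0
item=8: not %3==0
item=7: not %3==0
item=-3: %3==0, total = 1-(-3) = 4
item=4: not %3==0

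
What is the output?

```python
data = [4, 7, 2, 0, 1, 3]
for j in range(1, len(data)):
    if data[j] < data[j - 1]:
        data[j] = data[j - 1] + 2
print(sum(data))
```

59

j=1: 7>=4, unchanged → [4, 7, 2, 0, 1, 3]
j=2: 2<7, data[2] = 7+2 = 9 → [4, 7, 9, 0, 1, 3]
j=3: 0<9, data[3] = 9+2 = 11 → [4, 7, 9, 11, 1, 3]
j=4: 1<11, data[4] = 11+2 = 13 → [4, 7, 9, 11, 13, 3]
j=5: 3<13, data[5] = 13+2 = 15 → [4, 7, 9, 11, 13, 15]
sum = 59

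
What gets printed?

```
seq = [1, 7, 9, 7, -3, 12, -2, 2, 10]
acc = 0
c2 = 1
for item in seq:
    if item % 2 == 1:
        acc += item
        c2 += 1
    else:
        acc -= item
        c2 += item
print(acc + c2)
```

27

item=1: odd, acc = 0+1 = 1; c2=2
item=7: odd, acc = 1+7 = 8; c2=3
item=9: odd, acc = 8+9 = 17; c2=4
item=7: odd, acc = 17+7 = 24; c2=5
item=-3: odd, acc = 24+(-3) = 21; c2=6
item=12: not odd, acc = 21-12 = 9; c2=18
item=-2: not odd, acc = 9-(-2) = 11; c2=16
item=2: not odd, acc = 11-2 = 9; c2=18
item=10: not odd, acc = 9-10 = -1; c2=28
acc+c2 = (-1)+28 = 27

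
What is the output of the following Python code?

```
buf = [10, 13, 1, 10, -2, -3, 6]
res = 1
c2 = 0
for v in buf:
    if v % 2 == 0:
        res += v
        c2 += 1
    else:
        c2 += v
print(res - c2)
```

10

v=10: even, res = 1+10 = 11; c2=1
v=13: not even; c2=14
v=1: not even; c2=15
v=10: even, res = 11+10 = 21; c2=16
v=-2: even, res = 21+(-2) = 19; c2=17
v=-3: not even; c2=14
v=6: even, res = 19+6 = 25; c2=15
res-c2 = 25-15 = 10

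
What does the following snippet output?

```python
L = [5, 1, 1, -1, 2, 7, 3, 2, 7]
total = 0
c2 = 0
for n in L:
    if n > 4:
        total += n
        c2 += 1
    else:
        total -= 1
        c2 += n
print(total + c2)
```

n=5: >4, total = 0+5 = 5; c2=1
n=1: not >4, total = 5-1 = 4; c2=2
n=1: not >4, total = 4-1 = 3; c2=3
n=-1: not >4, total = 3-1 = 2; c2=2
n=2: not >4, total = 2-1 = 1; c2=4
n=7: >4, total = 1+7 = 8; c2=5
n=3: not >4, total = 8-1 = 7; c2=8
n=2: not >4, total = 7-1 = 6; c2=10
n=7: >4, total = 6+7 = 13; c2=11
total+c2 = 13+11 = 24

24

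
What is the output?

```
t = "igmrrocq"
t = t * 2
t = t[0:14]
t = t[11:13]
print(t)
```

repeat ×2 → 'igmrrocqigmrrocq'
slice [0:14] → 'igmrrocqigmrro'
slice [11:13] → 'rr'

rr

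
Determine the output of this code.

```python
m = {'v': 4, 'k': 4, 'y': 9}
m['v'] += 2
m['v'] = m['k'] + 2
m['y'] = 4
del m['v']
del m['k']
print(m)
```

m['v'] = 4+2 = 6 → {'v': 6, 'k': 4, 'y': 9}
m['v'] = m['k']+2 = 6 → {'v': 6, 'k': 4, 'y': 9}
m['y'] = 4 → {'v': 6, 'k': 4, 'y': 4}
del 'v' → {'k': 4, 'y': 4}
del 'k' → {'y': 4}

{'y': 4}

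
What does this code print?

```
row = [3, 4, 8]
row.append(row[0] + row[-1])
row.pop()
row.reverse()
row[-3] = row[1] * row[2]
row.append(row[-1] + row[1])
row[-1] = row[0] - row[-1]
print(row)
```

append row[0]+row[-1] = 3+8 = 11 → [3, 4, 8, 11]
pop() removes 11 → [3, 4, 8]
reverse → [8, 4, 3]
row[-3] = row[1]*row[2] = 4*3 = 12 → [12, 4, 3]
append row[-1]+row[1] = 3+4 = 7 → [12, 4, 3, 7]
row[-1] = row[0]-row[-1] = 12-7 = 5 → [12, 4, 3, 5]

[12, 4, 3, 5]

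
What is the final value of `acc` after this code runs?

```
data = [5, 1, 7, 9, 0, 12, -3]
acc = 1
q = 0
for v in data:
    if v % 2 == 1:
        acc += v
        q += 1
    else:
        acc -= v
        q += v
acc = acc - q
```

v=5: odd, acc = 1+5 = 6; q=1
v=1: odd, acc = 6+1 = 7; q=2
v=7: odd, acc = 7+7 = 14; q=3
v=9: odd, acc = 14+9 = 23; q=4
v=0: not odd, acc = 23-0 = 23; q=4
v=12: not odd, acc = 23-12 = 11; q=16
v=-3: odd, acc = 11+(-3) = 8; q=17
acc-q = 8-17 = -9

-9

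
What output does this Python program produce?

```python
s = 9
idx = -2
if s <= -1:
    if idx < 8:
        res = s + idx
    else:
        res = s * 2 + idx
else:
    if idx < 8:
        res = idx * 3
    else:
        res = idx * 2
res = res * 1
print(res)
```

-6

s=9, idx=-2
s <= -1 is False; idx < 8 is True
→ res = idx * 3 = -6
res = (-6)*1 = -6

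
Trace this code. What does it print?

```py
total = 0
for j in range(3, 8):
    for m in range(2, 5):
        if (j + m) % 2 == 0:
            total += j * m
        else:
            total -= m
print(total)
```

81

j=3,m=2: odd sum, total = 0-2 = -2
j=3,m=3: even sum, total = (-2)+9 = 7
j=3,m=4: odd sum, total = 7-4 = 3
j=4,m=2: even sum, total = 3+8 = 11
j=4,m=3: odd sum, total = 11-3 = 8
j=4,m=4: even sum, total = 8+16 = 24
j=5,m=2: odd sum, total = 24-2 = 22
j=5,m=3: even sum, total = 22+15 = 37
j=5,m=4: odd sum, total = 37-4 = 33
j=6,m=2: even sum, total = 33+12 = 45
j=6,m=3: odd sum, total = 45-3 = 42
j=6,m=4: even sum, total = 42+24 = 66
j=7,m=2: odd sum, total = 66-2 = 64
j=7,m=3: even sum, total = 64+21 = 85
j=7,m=4: odd sum, total = 85-4 = 81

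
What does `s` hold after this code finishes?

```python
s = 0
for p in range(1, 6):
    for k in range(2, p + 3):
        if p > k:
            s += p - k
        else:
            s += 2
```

38

p=1,k=2: not 1>2, s = 0+2 = 2
p=1,k=3: not 1>3, s = 2+2 = 4
p=2,k=2: not 2>2, s = 4+2 = 6
p=2,k=3: not 2>3, s = 6+2 = 8
p=2,k=4: not 2>4, s = 8+2 = 10
p=3,k=2: 3>2, s = 10+1 = 11
p=3,k=3: not 3>3, s = 11+2 = 13
p=3,k=4: not 3>4, s = 13+2 = 15
p=3,k=5: not 3>5, s = 15+2 = 17
p=4,k=2: 4>2, s = 17+2 = 19
p=4,k=3: 4>3, s = 19+1 = 20
p=4,k=4: not 4>4, s = 20+2 = 22
p=4,k=5: not 4>5, s = 22+2 = 24
p=4,k=6: not 4>6, s = 24+2 = 26
p=5,k=2: 5>2, s = 26+3 = 29
p=5,k=3: 5>3, s = 29+2 = 31
p=5,k=4: 5>4, s = 31+1 = 32
p=5,k=5: not 5>5, s = 32+2 = 34
p=5,k=6: not 5>6, s = 34+2 = 36
p=5,k=7: not 5>7, s = 36+2 = 38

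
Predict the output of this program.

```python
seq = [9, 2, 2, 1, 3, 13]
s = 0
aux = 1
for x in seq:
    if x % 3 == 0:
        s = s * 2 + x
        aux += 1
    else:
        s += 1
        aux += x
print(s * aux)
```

x=9: %3==0, s = 0*2+9 = 9; aux=2
x=2: not %3==0, s = 9+1 = 10; aux=4
x=2: not %3==0, s = 10+1 = 11; aux=6
x=1: not %3==0, s = 11+1 = 12; aux=7
x=3: %3==0, s = 12*2+3 = 27; aux=8
x=13: not %3==0, s = 27+1 = 28; aux=21
s*aux = 28*21 = 588

588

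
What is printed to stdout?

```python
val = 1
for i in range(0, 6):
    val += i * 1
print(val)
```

16

i=0: val = 1+0*1 = 1
i=1: val = 1+1*1 = 2
i=2: val = 2+2*1 = 4
i=3: val = 4+3*1 = 7
i=4: val = 7+4*1 = 11
i=5: val = 11+5*1 = 16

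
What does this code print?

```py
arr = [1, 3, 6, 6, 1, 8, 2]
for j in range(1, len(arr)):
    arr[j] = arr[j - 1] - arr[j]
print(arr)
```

[1, -2, -8, -14, -15, -23, -25]

j=1: arr[1] = 1-3 = -2 → [1, -2, 6, 6, 1, 8, 2]
j=2: arr[2] = (-2)-6 = -8 → [1, -2, -8, 6, 1, 8, 2]
j=3: arr[3] = (-8)-6 = -14 → [1, -2, -8, -14, 1, 8, 2]
j=4: arr[4] = (-14)-1 = -15 → [1, -2, -8, -14, -15, 8, 2]
j=5: arr[5] = (-15)-8 = -23 → [1, -2, -8, -14, -15, -23, 2]
j=6: arr[6] = (-23)-2 = -25 → [1, -2, -8, -14, -15, -23, -25]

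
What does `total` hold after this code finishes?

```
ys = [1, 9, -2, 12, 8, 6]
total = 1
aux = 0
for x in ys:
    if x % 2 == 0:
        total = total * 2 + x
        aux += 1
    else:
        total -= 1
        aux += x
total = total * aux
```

532

x=1: not even, total = 1-1 = 0; aux=1
x=9: not even, total = 0-1 = -1; aux=10
x=-2: even, total = (-1)*2+(-2) = -4; aux=11
x=12: even, total = (-4)*2+12 = 4; aux=12
x=8: even, total = 4*2+8 = 16; aux=13
x=6: even, total = 16*2+6 = 38; aux=14
total*aux = 38*14 = 532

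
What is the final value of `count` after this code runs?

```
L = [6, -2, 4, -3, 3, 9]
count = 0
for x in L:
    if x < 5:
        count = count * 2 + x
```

x=6: not <5
x=-2: <5, count = 0*2+(-2) = -2
x=4: <5, count = (-2)*2+4 = 0
x=-3: <5, count = 0*2+(-3) = -3
x=3: <5, count = (-3)*2+3 = -3
x=9: not <5

-3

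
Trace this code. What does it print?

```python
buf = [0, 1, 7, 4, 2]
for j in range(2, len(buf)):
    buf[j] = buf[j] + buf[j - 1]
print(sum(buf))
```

35

j=2: buf[2] = 7+1 = 8 → [0, 1, 8, 4, 2]
j=3: buf[3] = 4+8 = 12 → [0, 1, 8, 12, 2]
j=4: buf[4] = 2+12 = 14 → [0, 1, 8, 12, 14]
sum = 35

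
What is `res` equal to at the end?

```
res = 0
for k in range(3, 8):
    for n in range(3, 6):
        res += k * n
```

k=3,n=3: res = 0+9 = 9
k=3,n=4: res = 9+12 = 21
k=3,n=5: res = 21+15 = 36
k=4,n=3: res = 36+12 = 48
k=4,n=4: res = 48+16 = 64
k=4,n=5: res = 64+20 = 84
k=5,n=3: res = 84+15 = 99
k=5,n=4: res = 99+20 = 119
k=5,n=5: res = 119+25 = 144
k=6,n=3: res = 144+18 = 162
k=6,n=4: res = 162+24 = 186
k=6,n=5: res = 186+30 = 216
k=7,n=3: res = 216+21 = 237
k=7,n=4: res = 237+28 = 265
k=7,n=5: res = 265+35 = 300

300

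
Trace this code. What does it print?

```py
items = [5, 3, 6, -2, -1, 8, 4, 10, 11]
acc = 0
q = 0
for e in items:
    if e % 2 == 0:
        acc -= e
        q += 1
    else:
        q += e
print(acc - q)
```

-49

e=5: not even; q=5
e=3: not even; q=8
e=6: even, acc = 0-6 = -6; q=9
e=-2: even, acc = (-6)-(-2) = -4; q=10
e=-1: not even; q=9
e=8: even, acc = (-4)-8 = -12; q=10
e=4: even, acc = (-12)-4 = -16; q=11
e=10: even, acc = (-16)-10 = -26; q=12
e=11: not even; q=23
acc-q = (-26)-23 = -49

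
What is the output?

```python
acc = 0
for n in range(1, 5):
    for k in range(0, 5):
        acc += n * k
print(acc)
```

100

n=1,k=0: acc = 0+0 = 0
n=1,k=1: acc = 0+1 = 1
n=1,k=2: acc = 1+2 = 3
n=1,k=3: acc = 3+3 = 6
n=1,k=4: acc = 6+4 = 10
n=2,k=0: acc = 10+0 = 10
n=2,k=1: acc = 10+2 = 12
n=2,k=2: acc = 12+4 = 16
n=2,k=3: acc = 16+6 = 22
n=2,k=4: acc = 22+8 = 30
n=3,k=0: acc = 30+0 = 30
n=3,k=1: acc = 30+3 = 33
n=3,k=2: acc = 33+6 = 39
n=3,k=3: acc = 39+9 = 48
n=3,k=4: acc = 48+12 = 60
n=4,k=0: acc = 60+0 = 60
n=4,k=1: acc = 60+4 = 64
n=4,k=2: acc = 64+8 = 72
n=4,k=3: acc = 72+12 = 84
n=4,k=4: acc = 84+16 = 100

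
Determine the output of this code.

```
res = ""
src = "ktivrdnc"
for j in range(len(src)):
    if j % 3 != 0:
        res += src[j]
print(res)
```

tirdc

j=0: skip
j=1: add 't' → 't'
j=2: add 'i' → 'ti'
j=3: skip
j=4: add 'r' → 'tir'
j=5: add 'd' → 'tird'
j=6: skip
j=7: add 'c' → 'tirdc'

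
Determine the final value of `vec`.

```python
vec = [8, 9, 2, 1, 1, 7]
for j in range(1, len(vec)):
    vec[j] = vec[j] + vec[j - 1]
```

[8, 17, 19, 20, 21, 28]

j=1: vec[1] = 9+8 = 17 → [8, 17, 2, 1, 1, 7]
j=2: vec[2] = 2+17 = 19 → [8, 17, 19, 1, 1, 7]
j=3: vec[3] = 1+19 = 20 → [8, 17, 19, 20, 1, 7]
j=4: vec[4] = 1+20 = 21 → [8, 17, 19, 20, 21, 7]
j=5: vec[5] = 7+21 = 28 → [8, 17, 19, 20, 21, 28]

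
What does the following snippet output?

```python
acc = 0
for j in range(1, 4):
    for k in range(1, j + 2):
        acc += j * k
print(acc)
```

j=1,k=1: acc = 0+1 = 1
j=1,k=2: acc = 1+2 = 3
j=2,k=1: acc = 3+2 = 5
j=2,k=2: acc = 5+4 = 9
j=2,k=3: acc = 9+6 = 15
j=3,k=1: acc = 15+3 = 18
j=3,k=2: acc = 18+6 = 24
j=3,k=3: acc = 24+9 = 33
j=3,k=4: acc = 33+12 = 45

45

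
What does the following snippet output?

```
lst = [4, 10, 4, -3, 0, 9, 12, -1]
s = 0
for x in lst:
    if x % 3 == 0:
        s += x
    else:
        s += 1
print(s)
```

22

x=4: not %3==0, s = 0+1 = 1
x=10: not %3==0, s = 1+1 = 2
x=4: not %3==0, s = 2+1 = 3
x=-3: %3==0, s = 3+(-3) = 0
x=0: %3==0, s = 0+0 = 0
x=9: %3==0, s = 0+9 = 9
x=12: %3==0, s = 9+12 = 21
x=-1: not %3==0, s = 21+1 = 22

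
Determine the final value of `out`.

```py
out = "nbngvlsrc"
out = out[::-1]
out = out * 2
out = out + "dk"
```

'crslvgnbncrslvgnbndk'

reverse → 'crslvgnbn'
repeat ×2 → 'crslvgnbncrslvgnbn'
+ 'dk' → 'crslvgnbncrslvgnbndk'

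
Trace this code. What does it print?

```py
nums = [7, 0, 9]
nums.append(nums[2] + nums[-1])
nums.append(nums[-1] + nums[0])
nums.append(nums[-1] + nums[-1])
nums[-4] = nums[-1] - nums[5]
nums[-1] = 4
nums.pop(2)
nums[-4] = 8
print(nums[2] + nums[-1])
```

append nums[2]+nums[-1] = 9+9 = 18 → [7, 0, 9, 18]
append nums[-1]+nums[0] = 18+7 = 25 → [7, 0, 9, 18, 25]
append nums[-1]+nums[-1] = 25+25 = 50 → [7, 0, 9, 18, 25, 50]
nums[-4] = nums[-1]-nums[5] = 50-50 = 0 → [7, 0, 0, 18, 25, 50]
nums[-1] = 4 → [7, 0, 0, 18, 25, 4]
pop(2) removes 0 → [7, 0, 18, 25, 4]
nums[-4] = 8 → [7, 8, 18, 25, 4]
nums[2]+nums[-1] = 18+4 = 22

22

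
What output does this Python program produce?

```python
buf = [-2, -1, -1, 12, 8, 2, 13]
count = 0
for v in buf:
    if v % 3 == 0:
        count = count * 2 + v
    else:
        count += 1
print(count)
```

21

v=-2: not %3==0, count = 0+1 = 1
v=-1: not %3==0, count = 1+1 = 2
v=-1: not %3==0, count = 2+1 = 3
v=12: %3==0, count = 3*2+12 = 18
v=8: not %3==0, count = 18+1 = 19
v=2: not %3==0, count = 19+1 = 20
v=13: not %3==0, count = 20+1 = 21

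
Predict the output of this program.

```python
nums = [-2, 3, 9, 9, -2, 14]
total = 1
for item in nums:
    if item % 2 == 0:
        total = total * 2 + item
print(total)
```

10

item=-2: even, total = 1*2+(-2) = 0
item=3: not even
item=9: not even
item=9: not even
item=-2: even, total = 0*2+(-2) = -2
item=14: even, total = (-2)*2+14 = 10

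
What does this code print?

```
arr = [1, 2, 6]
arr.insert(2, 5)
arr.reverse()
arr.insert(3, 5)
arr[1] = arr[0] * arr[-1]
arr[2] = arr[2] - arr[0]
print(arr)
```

insert 5 at 2 → [1, 2, 5, 6]
reverse → [6, 5, 2, 1]
insert 5 at 3 → [6, 5, 2, 5, 1]
arr[1] = arr[0]*arr[-1] = 6*1 = 6 → [6, 6, 2, 5, 1]
arr[2] = arr[2]-arr[0] = 2-6 = -4 → [6, 6, -4, 5, 1]

[6, 6, -4, 5, 1]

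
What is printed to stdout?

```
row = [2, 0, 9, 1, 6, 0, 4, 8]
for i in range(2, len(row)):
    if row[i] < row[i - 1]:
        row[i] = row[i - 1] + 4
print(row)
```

i=2: 9>=0, unchanged → [2, 0, 9, 1, 6, 0, 4, 8]
i=3: 1<9, row[3] = 9+4 = 13 → [2, 0, 9, 13, 6, 0, 4, 8]
i=4: 6<13, row[4] = 13+4 = 17 → [2, 0, 9, 13, 17, 0, 4, 8]
i=5: 0<17, row[5] = 17+4 = 21 → [2, 0, 9, 13, 17, 21, 4, 8]
i=6: 4<21, row[6] = 21+4 = 25 → [2, 0, 9, 13, 17, 21, 25, 8]
i=7: 8<25, row[7] = 25+4 = 29 → [2, 0, 9, 13, 17, 21, 25, 29]

[2, 0, 9, 13, 17, 21, 25, 29]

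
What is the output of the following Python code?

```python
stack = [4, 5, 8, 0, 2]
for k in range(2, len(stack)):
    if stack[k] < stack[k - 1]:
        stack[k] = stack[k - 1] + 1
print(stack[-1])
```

10

k=2: 8>=5, unchanged → [4, 5, 8, 0, 2]
k=3: 0<8, stack[3] = 8+1 = 9 → [4, 5, 8, 9, 2]
k=4: 2<9, stack[4] = 9+1 = 10 → [4, 5, 8, 9, 10]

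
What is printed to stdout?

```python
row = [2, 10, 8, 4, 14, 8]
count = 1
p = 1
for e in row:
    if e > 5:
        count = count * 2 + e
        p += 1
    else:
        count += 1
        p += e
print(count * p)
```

2024

e=2: not >5, count = 1+1 = 2; p=3
e=10: >5, count = 2*2+10 = 14; p=4
e=8: >5, count = 14*2+8 = 36; p=5
e=4: not >5, count = 36+1 = 37; p=9
e=14: >5, count = 37*2+14 = 88; p=10
e=8: >5, count = 88*2+8 = 184; p=11
count*p = 184*11 = 2024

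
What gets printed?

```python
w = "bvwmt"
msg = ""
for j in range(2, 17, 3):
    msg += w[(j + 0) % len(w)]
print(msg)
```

wbmvt

j=2: add w[2]='w' → 'w'
j=5: add w[0]='b' → 'wb'
j=8: add w[3]='m' → 'wbm'
j=11: add w[1]='v' → 'wbmv'
j=14: add w[4]='t' → 'wbmvt'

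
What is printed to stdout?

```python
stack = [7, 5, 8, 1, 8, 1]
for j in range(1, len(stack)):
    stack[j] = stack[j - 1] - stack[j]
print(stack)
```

[7, 2, -6, -7, -15, -16]

j=1: stack[1] = 7-5 = 2 → [7, 2, 8, 1, 8, 1]
j=2: stack[2] = 2-8 = -6 → [7, 2, -6, 1, 8, 1]
j=3: stack[3] = (-6)-1 = -7 → [7, 2, -6, -7, 8, 1]
j=4: stack[4] = (-7)-8 = -15 → [7, 2, -6, -7, -15, 1]
j=5: stack[5] = (-15)-1 = -16 → [7, 2, -6, -7, -15, -16]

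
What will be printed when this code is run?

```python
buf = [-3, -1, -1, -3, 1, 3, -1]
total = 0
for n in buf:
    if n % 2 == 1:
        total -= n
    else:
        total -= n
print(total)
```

5

n=-3: odd, total = 0-(-3) = 3
n=-1: odd, total = 3-(-1) = 4
n=-1: odd, total = 4-(-1) = 5
n=-3: odd, total = 5-(-3) = 8
n=1: odd, total = 8-1 = 7
n=3: odd, total = 7-3 = 4
n=-1: odd, total = 4-(-1) = 5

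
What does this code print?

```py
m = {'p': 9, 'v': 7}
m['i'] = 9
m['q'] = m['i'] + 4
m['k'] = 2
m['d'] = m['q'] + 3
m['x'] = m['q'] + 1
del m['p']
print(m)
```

{'v': 7, 'i': 9, 'q': 13, 'k': 2, 'd': 16, 'x': 14}

m['i'] = 9 → {'p': 9, 'v': 7, 'i': 9}
m['q'] = m['i']+4 = 13 → {'p': 9, 'v': 7, 'i': 9, 'q': 13}
m['k'] = 2 → {'p': 9, 'v': 7, 'i': 9, 'q': 13, 'k': 2}
m['d'] = m['q']+3 = 16 → {'p': 9, 'v': 7, 'i': 9, 'q': 13, 'k': 2, 'd': 16}
m['x'] = m['q']+1 = 14 → {'p': 9, 'v': 7, 'i': 9, 'q': 13, 'k': 2, 'd': 16, 'x': 14}
del 'p' → {'v': 7, 'i': 9, 'q': 13, 'k': 2, 'd': 16, 'x': 14}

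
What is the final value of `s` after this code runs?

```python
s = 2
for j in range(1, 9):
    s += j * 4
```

j=1: s = 2+1*4 = 6
j=2: s = 6+2*4 = 14
j=3: s = 14+3*4 = 26
j=4: s = 26+4*4 = 42
j=5: s = 42+5*4 = 62
j=6: s = 62+6*4 = 86
j=7: s = 86+7*4 = 114
j=8: s = 114+8*4 = 146

146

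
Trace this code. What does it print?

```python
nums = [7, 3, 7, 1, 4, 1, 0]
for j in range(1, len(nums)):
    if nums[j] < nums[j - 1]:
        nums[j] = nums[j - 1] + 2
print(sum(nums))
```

91

j=1: 3<7, nums[1] = 7+2 = 9 → [7, 9, 7, 1, 4, 1, 0]
j=2: 7<9, nums[2] = 9+2 = 11 → [7, 9, 11, 1, 4, 1, 0]
j=3: 1<11, nums[3] = 11+2 = 13 → [7, 9, 11, 13, 4, 1, 0]
j=4: 4<13, nums[4] = 13+2 = 15 → [7, 9, 11, 13, 15, 1, 0]
j=5: 1<15, nums[5] = 15+2 = 17 → [7, 9, 11, 13, 15, 17, 0]
j=6: 0<17, nums[6] = 17+2 = 19 → [7, 9, 11, 13, 15, 17, 19]
sum = 91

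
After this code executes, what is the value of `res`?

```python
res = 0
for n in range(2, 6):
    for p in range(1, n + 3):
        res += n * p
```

n=2,p=1: res = 0+2 = 2
n=2,p=2: res = 2+4 = 6
n=2,p=3: res = 6+6 = 12
n=2,p=4: res = 12+8 = 20
n=3,p=1: res = 20+3 = 23
n=3,p=2: res = 23+6 = 29
n=3,p=3: res = 29+9 = 38
n=3,p=4: res = 38+12 = 50
n=3,p=5: res = 50+15 = 65
n=4,p=1: res = 65+4 = 69
n=4,p=2: res = 69+8 = 77
n=4,p=3: res = 77+12 = 89
n=4,p=4: res = 89+16 = 105
n=4,p=5: res = 105+20 = 125
n=4,p=6: res = 125+24 = 149
n=5,p=1: res = 149+5 = 154
n=5,p=2: res = 154+10 = 164
n=5,p=3: res = 164+15 = 179
n=5,p=4: res = 179+20 = 199
n=5,p=5: res = 199+25 = 224
n=5,p=6: res = 224+30 = 254
n=5,p=7: res = 254+35 = 289

289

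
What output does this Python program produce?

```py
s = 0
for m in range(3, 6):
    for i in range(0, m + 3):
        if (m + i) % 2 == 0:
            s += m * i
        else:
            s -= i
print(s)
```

m=3,i=0: odd sum, s = 0-0 = 0
m=3,i=1: even sum, s = 0+3 = 3
m=3,i=2: odd sum, s = 3-2 = 1
m=3,i=3: even sum, s = 1+9 = 10
m=3,i=4: odd sum, s = 10-4 = 6
m=3,i=5: even sum, s = 6+15 = 21
m=4,i=0: even sum, s = 21+0 = 21
m=4,i=1: odd sum, s = 21-1 = 20
m=4,i=2: even sum, s = 20+8 = 28
m=4,i=3: odd sum, s = 28-3 = 25
m=4,i=4: even sum, s = 25+16 = 41
m=4,i=5: odd sum, s = 41-5 = 36
m=4,i=6: even sum, s = 36+24 = 60
m=5,i=0: odd sum, s = 60-0 = 60
m=5,i=1: even sum, s = 60+5 = 65
m=5,i=2: odd sum, s = 65-2 = 63
m=5,i=3: even sum, s = 63+15 = 78
m=5,i=4: odd sum, s = 78-4 = 74
m=5,i=5: even sum, s = 74+25 = 99
m=5,i=6: odd sum, s = 99-6 = 93
m=5,i=7: even sum, s = 93+35 = 128

128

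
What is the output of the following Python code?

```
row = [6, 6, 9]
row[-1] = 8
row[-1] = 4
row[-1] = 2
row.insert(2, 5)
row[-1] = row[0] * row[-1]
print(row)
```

[6, 6, 5, 12]

row[-1] = 8 → [6, 6, 8]
row[-1] = 4 → [6, 6, 4]
row[-1] = 2 → [6, 6, 2]
insert 5 at 2 → [6, 6, 5, 2]
row[-1] = row[0]*row[-1] = 6*2 = 12 → [6, 6, 5, 12]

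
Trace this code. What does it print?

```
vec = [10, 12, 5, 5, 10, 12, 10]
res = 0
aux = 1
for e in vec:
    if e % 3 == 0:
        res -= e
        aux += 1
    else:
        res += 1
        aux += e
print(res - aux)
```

e=10: not %3==0, res = 0+1 = 1; aux=11
e=12: %3==0, res = 1-12 = -11; aux=12
e=5: not %3==0, res = (-11)+1 = -10; aux=17
e=5: not %3==0, res = (-10)+1 = -9; aux=22
e=10: not %3==0, res = (-9)+1 = -8; aux=32
e=12: %3==0, res = (-8)-12 = -20; aux=33
e=10: not %3==0, res = (-20)+1 = -19; aux=43
res-aux = (-19)-43 = -62

-62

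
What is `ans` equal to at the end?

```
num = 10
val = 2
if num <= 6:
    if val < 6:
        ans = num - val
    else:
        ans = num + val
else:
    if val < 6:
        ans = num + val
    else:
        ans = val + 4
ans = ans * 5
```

num=10, val=2
num <= 6 is False; val < 6 is True
→ ans = num + val = 12
ans = 12*5 = 60

60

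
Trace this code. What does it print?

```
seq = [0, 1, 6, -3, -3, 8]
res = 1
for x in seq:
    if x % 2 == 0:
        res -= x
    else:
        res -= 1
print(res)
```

x=0: even, res = 1-0 = 1
x=1: not even, res = 1-1 = 0
x=6: even, res = 0-6 = -6
x=-3: not even, res = (-6)-1 = -7
x=-3: not even, res = (-7)-1 = -8
x=8: even, res = (-8)-8 = -16

-16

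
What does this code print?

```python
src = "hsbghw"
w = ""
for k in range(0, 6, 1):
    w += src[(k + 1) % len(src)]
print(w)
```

k=0: add src[1]='s' → 's'
k=1: add src[2]='b' → 'sb'
k=2: add src[3]='g' → 'sbg'
k=3: add src[4]='h' → 'sbgh'
k=4: add src[5]='w' → 'sbghw'
k=5: add src[0]='h' → 'sbghwh'

sbghwh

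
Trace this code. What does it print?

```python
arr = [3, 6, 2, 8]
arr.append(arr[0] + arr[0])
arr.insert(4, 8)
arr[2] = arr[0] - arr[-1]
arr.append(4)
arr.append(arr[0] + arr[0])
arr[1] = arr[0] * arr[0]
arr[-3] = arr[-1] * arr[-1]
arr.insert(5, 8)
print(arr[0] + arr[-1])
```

append arr[0]+arr[0] = 3+3 = 6 → [3, 6, 2, 8, 6]
insert 8 at 4 → [3, 6, 2, 8, 8, 6]
arr[2] = arr[0]-arr[-1] = 3-6 = -3 → [3, 6, -3, 8, 8, 6]
append 4 → [3, 6, -3, 8, 8, 6, 4]
append arr[0]+arr[0] = 3+3 = 6 → [3, 6, -3, 8, 8, 6, 4, 6]
arr[1] = arr[0]*arr[0] = 3*3 = 9 → [3, 9, -3, 8, 8, 6, 4, 6]
arr[-3] = arr[-1]*arr[-1] = 6*6 = 36 → [3, 9, -3, 8, 8, 36, 4, 6]
insert 8 at 5 → [3, 9, -3, 8, 8, 8, 36, 4, 6]
arr[0]+arr[-1] = 3+6 = 9

9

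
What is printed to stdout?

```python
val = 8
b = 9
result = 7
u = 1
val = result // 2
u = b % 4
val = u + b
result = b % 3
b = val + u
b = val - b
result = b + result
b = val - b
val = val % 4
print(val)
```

val = 7//2 = 3
u = 9%4 = 1
val = 1+9 = 10
result = 9%3 = 0
b = 10+1 = 11
b = 10-11 = -1
result = (-1)+0 = -1
b = 10-(-1) = 11
val = 10%4 = 2

2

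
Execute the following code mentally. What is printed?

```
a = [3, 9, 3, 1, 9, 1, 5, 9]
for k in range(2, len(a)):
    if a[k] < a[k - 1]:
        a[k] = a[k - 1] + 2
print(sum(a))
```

108

k=2: 3<9, a[2] = 9+2 = 11 → [3, 9, 11, 1, 9, 1, 5, 9]
k=3: 1<11, a[3] = 11+2 = 13 → [3, 9, 11, 13, 9, 1, 5, 9]
k=4: 9<13, a[4] = 13+2 = 15 → [3, 9, 11, 13, 15, 1, 5, 9]
k=5: 1<15, a[5] = 15+2 = 17 → [3, 9, 11, 13, 15, 17, 5, 9]
k=6: 5<17, a[6] = 17+2 = 19 → [3, 9, 11, 13, 15, 17, 19, 9]
k=7: 9<19, a[7] = 19+2 = 21 → [3, 9, 11, 13, 15, 17, 19, 21]
sum = 108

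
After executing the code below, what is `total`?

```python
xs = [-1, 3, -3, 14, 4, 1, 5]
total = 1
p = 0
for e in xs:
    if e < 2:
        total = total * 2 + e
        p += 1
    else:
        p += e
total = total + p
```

e=-1: <2, total = 1*2+(-1) = 1; p=1
e=3: not <2; p=4
e=-3: <2, total = 1*2+(-3) = -1; p=5
e=14: not <2; p=19
e=4: not <2; p=23
e=1: <2, total = (-1)*2+1 = -1; p=24
e=5: not <2; p=29
total+p = (-1)+29 = 28

28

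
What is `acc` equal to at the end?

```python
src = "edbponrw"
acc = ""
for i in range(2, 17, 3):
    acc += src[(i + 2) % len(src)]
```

i=2: add src[4]='o' → 'o'
i=5: add src[7]='w' → 'ow'
i=8: add src[2]='b' → 'owb'
i=11: add src[5]='n' → 'owbn'
i=14: add src[0]='e' → 'owbne'

'owbne'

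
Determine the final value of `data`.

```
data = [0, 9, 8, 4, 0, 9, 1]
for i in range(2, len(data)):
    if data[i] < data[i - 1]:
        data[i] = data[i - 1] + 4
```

i=2: 8<9, data[2] = 9+4 = 13 → [0, 9, 13, 4, 0, 9, 1]
i=3: 4<13, data[3] = 13+4 = 17 → [0, 9, 13, 17, 0, 9, 1]
i=4: 0<17, data[4] = 17+4 = 21 → [0, 9, 13, 17, 21, 9, 1]
i=5: 9<21, data[5] = 21+4 = 25 → [0, 9, 13, 17, 21, 25, 1]
i=6: 1<25, data[6] = 25+4 = 29 → [0, 9, 13, 17, 21, 25, 29]

[0, 9, 13, 17, 21, 25, 29]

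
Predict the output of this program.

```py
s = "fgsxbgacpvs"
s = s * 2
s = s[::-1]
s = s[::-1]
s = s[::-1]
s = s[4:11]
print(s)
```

agbxsgf

repeat ×2 → 'fgsxbgacpvsfgsxbgacpvs'
reverse → 'svpcagbxsgfsvpcagbxsgf'
reverse → 'fgsxbgacpvsfgsxbgacpvs'
reverse → 'svpcagbxsgfsvpcagbxsgf'
slice [4:11] → 'agbxsgf'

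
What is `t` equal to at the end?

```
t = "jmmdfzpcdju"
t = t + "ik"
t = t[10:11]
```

+ 'ik' → 'jmmdfzpcdjuik'
slice [10:11] → 'u'

'u'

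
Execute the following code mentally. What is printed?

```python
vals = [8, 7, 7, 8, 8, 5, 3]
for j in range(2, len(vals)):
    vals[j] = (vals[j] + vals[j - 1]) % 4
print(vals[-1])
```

2

j=2: vals[2] = (7+7)%4 = 2 → [8, 7, 2, 8, 8, 5, 3]
j=3: vals[3] = (8+2)%4 = 2 → [8, 7, 2, 2, 8, 5, 3]
j=4: vals[4] = (8+2)%4 = 2 → [8, 7, 2, 2, 2, 5, 3]
j=5: vals[5] = (5+2)%4 = 3 → [8, 7, 2, 2, 2, 3, 3]
j=6: vals[6] = (3+3)%4 = 2 → [8, 7, 2, 2, 2, 3, 2]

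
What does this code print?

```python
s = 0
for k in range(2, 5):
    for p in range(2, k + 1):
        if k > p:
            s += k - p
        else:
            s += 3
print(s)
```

k=2,p=2: not 2>2, s = 0+3 = 3
k=3,p=2: 3>2, s = 3+1 = 4
k=3,p=3: not 3>3, s = 4+3 = 7
k=4,p=2: 4>2, s = 7+2 = 9
k=4,p=3: 4>3, s = 9+1 = 10
k=4,p=4: not 4>4, s = 10+3 = 13

13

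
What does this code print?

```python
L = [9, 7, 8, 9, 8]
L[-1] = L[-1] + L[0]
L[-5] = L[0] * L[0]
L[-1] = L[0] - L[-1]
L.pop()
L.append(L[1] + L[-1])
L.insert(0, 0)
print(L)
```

L[-1] = L[-1]+L[0] = 8+9 = 17 → [9, 7, 8, 9, 17]
L[-5] = L[0]*L[0] = 9*9 = 81 → [81, 7, 8, 9, 17]
L[-1] = L[0]-L[-1] = 81-17 = 64 → [81, 7, 8, 9, 64]
pop() removes 64 → [81, 7, 8, 9]
append L[1]+L[-1] = 7+9 = 16 → [81, 7, 8, 9, 16]
insert 0 at 0 → [0, 81, 7, 8, 9, 16]

[0, 81, 7, 8, 9, 16]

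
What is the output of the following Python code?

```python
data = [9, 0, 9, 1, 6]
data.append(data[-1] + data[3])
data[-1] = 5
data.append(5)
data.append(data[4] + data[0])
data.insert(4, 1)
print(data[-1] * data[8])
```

225

append data[-1]+data[3] = 6+1 = 7 → [9, 0, 9, 1, 6, 7]
data[-1] = 5 → [9, 0, 9, 1, 6, 5]
append 5 → [9, 0, 9, 1, 6, 5, 5]
append data[4]+data[0] = 6+9 = 15 → [9, 0, 9, 1, 6, 5, 5, 15]
insert 1 at 4 → [9, 0, 9, 1, 1, 6, 5, 5, 15]
data[-1]*data[8] = 15*15 = 225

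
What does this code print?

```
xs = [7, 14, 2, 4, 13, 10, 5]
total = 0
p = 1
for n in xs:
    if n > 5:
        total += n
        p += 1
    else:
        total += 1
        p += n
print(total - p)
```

n=7: >5, total = 0+7 = 7; p=2
n=14: >5, total = 7+14 = 21; p=3
n=2: not >5, total = 21+1 = 22; p=5
n=4: not >5, total = 22+1 = 23; p=9
n=13: >5, total = 23+13 = 36; p=10
n=10: >5, total = 36+10 = 46; p=11
n=5: not >5, total = 46+1 = 47; p=16
total-p = 47-16 = 31

31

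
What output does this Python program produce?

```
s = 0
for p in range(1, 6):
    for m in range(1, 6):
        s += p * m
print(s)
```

p=1,m=1: s = 0+1 = 1
p=1,m=2: s = 1+2 = 3
p=1,m=3: s = 3+3 = 6
p=1,m=4: s = 6+4 = 10
p=1,m=5: s = 10+5 = 15
p=2,m=1: s = 15+2 = 17
p=2,m=2: s = 17+4 = 21
p=2,m=3: s = 21+6 = 27
p=2,m=4: s = 27+8 = 35
p=2,m=5: s = 35+10 = 45
p=3,m=1: s = 45+3 = 48
p=3,m=2: s = 48+6 = 54
p=3,m=3: s = 54+9 = 63
p=3,m=4: s = 63+12 = 75
p=3,m=5: s = 75+15 = 90
p=4,m=1: s = 90+4 = 94
p=4,m=2: s = 94+8 = 102
p=4,m=3: s = 102+12 = 114
p=4,m=4: s = 114+16 = 130
p=4,m=5: s = 130+20 = 150
p=5,m=1: s = 150+5 = 155
p=5,m=2: s = 155+10 = 165
p=5,m=3: s = 165+15 = 180
p=5,m=4: s = 180+20 = 200
p=5,m=5: s = 200+25 = 225

225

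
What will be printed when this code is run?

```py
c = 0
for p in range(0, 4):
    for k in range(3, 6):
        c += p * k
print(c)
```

72

p=0,k=3: c = 0+0 = 0
p=0,k=4: c = 0+0 = 0
p=0,k=5: c = 0+0 = 0
p=1,k=3: c = 0+3 = 3
p=1,k=4: c = 3+4 = 7
p=1,k=5: c = 7+5 = 12
p=2,k=3: c = 12+6 = 18
p=2,k=4: c = 18+8 = 26
p=2,k=5: c = 26+10 = 36
p=3,k=3: c = 36+9 = 45
p=3,k=4: c = 45+12 = 57
p=3,k=5: c = 57+15 = 72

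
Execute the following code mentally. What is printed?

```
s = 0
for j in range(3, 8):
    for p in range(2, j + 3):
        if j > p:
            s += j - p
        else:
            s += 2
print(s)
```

j=3,p=2: 3>2, s = 0+1 = 1
j=3,p=3: not 3>3, s = 1+2 = 3
j=3,p=4: not 3>4, s = 3+2 = 5
j=3,p=5: not 3>5, s = 5+2 = 7
j=4,p=2: 4>2, s = 7+2 = 9
j=4,p=3: 4>3, s = 9+1 = 10
j=4,p=4: not 4>4, s = 10+2 = 12
j=4,p=5: not 4>5, s = 12+2 = 14
j=4,p=6: not 4>6, s = 14+2 = 16
j=5,p=2: 5>2, s = 16+3 = 19
j=5,p=3: 5>3, s = 19+2 = 21
j=5,p=4: 5>4, s = 21+1 = 22
j=5,p=5: not 5>5, s = 22+2 = 24
j=5,p=6: not 5>6, s = 24+2 = 26
j=5,p=7: not 5>7, s = 26+2 = 28
j=6,p=2: 6>2, s = 28+4 = 32
j=6,p=3: 6>3, s = 32+3 = 35
j=6,p=4: 6>4, s = 35+2 = 37
j=6,p=5: 6>5, s = 37+1 = 38
j=6,p=6: not 6>6, s = 38+2 = 40
j=6,p=7: not 6>7, s = 40+2 = 42
j=6,p=8: not 6>8, s = 42+2 = 44
j=7,p=2: 7>2, s = 44+5 = 49
j=7,p=3: 7>3, s = 49+4 = 53
j=7,p=4: 7>4, s = 53+3 = 56
j=7,p=5: 7>5, s = 56+2 = 58
j=7,p=6: 7>6, s = 58+1 = 59
j=7,p=7: not 7>7, s = 59+2 = 61
j=7,p=8: not 7>8, s = 61+2 = 63
j=7,p=9: not 7>9, s = 63+2 = 65

65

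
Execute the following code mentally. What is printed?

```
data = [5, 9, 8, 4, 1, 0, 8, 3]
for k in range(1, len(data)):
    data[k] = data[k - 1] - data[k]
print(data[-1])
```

k=1: data[1] = 5-9 = -4 → [5, -4, 8, 4, 1, 0, 8, 3]
k=2: data[2] = (-4)-8 = -12 → [5, -4, -12, 4, 1, 0, 8, 3]
k=3: data[3] = (-12)-4 = -16 → [5, -4, -12, -16, 1, 0, 8, 3]
k=4: data[4] = (-16)-1 = -17 → [5, -4, -12, -16, -17, 0, 8, 3]
k=5: data[5] = (-17)-0 = -17 → [5, -4, -12, -16, -17, -17, 8, 3]
k=6: data[6] = (-17)-8 = -25 → [5, -4, -12, -16, -17, -17, -25, 3]
k=7: data[7] = (-25)-3 = -28 → [5, -4, -12, -16, -17, -17, -25, -28]

-28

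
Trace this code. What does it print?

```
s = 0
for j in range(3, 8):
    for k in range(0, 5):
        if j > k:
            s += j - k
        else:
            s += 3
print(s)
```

j=3,k=0: 3>0, s = 0+3 = 3
j=3,k=1: 3>1, s = 3+2 = 5
j=3,k=2: 3>2, s = 5+1 = 6
j=3,k=3: not 3>3, s = 6+3 = 9
j=3,k=4: not 3>4, s = 9+3 = 12
j=4,k=0: 4>0, s = 12+4 = 16
j=4,k=1: 4>1, s = 16+3 = 19
j=4,k=2: 4>2, s = 19+2 = 21
j=4,k=3: 4>3, s = 21+1 = 22
j=4,k=4: not 4>4, s = 22+3 = 25
j=5,k=0: 5>0, s = 25+5 = 30
j=5,k=1: 5>1, s = 30+4 = 34
j=5,k=2: 5>2, s = 34+3 = 37
j=5,k=3: 5>3, s = 37+2 = 39
j=5,k=4: 5>4, s = 39+1 = 40
j=6,k=0: 6>0, s = 40+6 = 46
j=6,k=1: 6>1, s = 46+5 = 51
j=6,k=2: 6>2, s = 51+4 = 55
j=6,k=3: 6>3, s = 55+3 = 58
j=6,k=4: 6>4, s = 58+2 = 60
j=7,k=0: 7>0, s = 60+7 = 67
j=7,k=1: 7>1, s = 67+6 = 73
j=7,k=2: 7>2, s = 73+5 = 78
j=7,k=3: 7>3, s = 78+4 = 82
j=7,k=4: 7>4, s = 82+3 = 85

85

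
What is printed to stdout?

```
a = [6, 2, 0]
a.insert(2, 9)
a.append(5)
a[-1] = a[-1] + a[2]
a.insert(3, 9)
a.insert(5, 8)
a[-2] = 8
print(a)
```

[6, 2, 9, 9, 0, 8, 14]

insert 9 at 2 → [6, 2, 9, 0]
append 5 → [6, 2, 9, 0, 5]
a[-1] = a[-1]+a[2] = 5+9 = 14 → [6, 2, 9, 0, 14]
insert 9 at 3 → [6, 2, 9, 9, 0, 14]
insert 8 at 5 → [6, 2, 9, 9, 0, 8, 14]
a[-2] = 8 → [6, 2, 9, 9, 0, 8, 14]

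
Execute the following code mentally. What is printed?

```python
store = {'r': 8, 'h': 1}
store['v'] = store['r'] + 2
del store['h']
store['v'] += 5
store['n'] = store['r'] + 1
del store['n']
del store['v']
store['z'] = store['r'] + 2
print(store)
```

{'r': 8, 'z': 10}

store['v'] = store['r']+2 = 10 → {'r': 8, 'h': 1, 'v': 10}
del 'h' → {'r': 8, 'v': 10}
store['v'] = 10+5 = 15 → {'r': 8, 'v': 15}
store['n'] = store['r']+1 = 9 → {'r': 8, 'v': 15, 'n': 9}
del 'n' → {'r': 8, 'v': 15}
del 'v' → {'r': 8}
store['z'] = store['r']+2 = 10 → {'r': 8, 'z': 10}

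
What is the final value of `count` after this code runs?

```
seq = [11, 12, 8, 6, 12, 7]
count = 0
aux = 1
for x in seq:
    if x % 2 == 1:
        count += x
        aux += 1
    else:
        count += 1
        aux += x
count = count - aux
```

-19

x=11: odd, count = 0+11 = 11; aux=2
x=12: not odd, count = 11+1 = 12; aux=14
x=8: not odd, count = 12+1 = 13; aux=22
x=6: not odd, count = 13+1 = 14; aux=28
x=12: not odd, count = 14+1 = 15; aux=40
x=7: odd, count = 15+7 = 22; aux=41
count-aux = 22-41 = -19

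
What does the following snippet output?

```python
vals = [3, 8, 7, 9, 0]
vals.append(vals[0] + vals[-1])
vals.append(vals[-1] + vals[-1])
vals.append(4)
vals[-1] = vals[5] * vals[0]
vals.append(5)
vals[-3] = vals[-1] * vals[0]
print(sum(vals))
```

59

append vals[0]+vals[-1] = 3+0 = 3 → [3, 8, 7, 9, 0, 3]
append vals[-1]+vals[-1] = 3+3 = 6 → [3, 8, 7, 9, 0, 3, 6]
append 4 → [3, 8, 7, 9, 0, 3, 6, 4]
vals[-1] = vals[5]*vals[0] = 3*3 = 9 → [3, 8, 7, 9, 0, 3, 6, 9]
append 5 → [3, 8, 7, 9, 0, 3, 6, 9, 5]
vals[-3] = vals[-1]*vals[0] = 5*3 = 15 → [3, 8, 7, 9, 0, 3, 15, 9, 5]
sum = 59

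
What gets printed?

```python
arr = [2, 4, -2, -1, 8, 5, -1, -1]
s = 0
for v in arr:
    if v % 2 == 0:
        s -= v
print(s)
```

v=2: even, s = 0-2 = -2
v=4: even, s = (-2)-4 = -6
v=-2: even, s = (-6)-(-2) = -4
v=-1: not even
v=8: even, s = (-4)-8 = -12
v=5: not even
v=-1: not even
v=-1: not even

-12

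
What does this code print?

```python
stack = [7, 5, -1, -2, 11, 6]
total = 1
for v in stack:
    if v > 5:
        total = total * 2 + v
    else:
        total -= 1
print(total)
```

v=7: >5, total = 1*2+7 = 9
v=5: not >5, total = 9-1 = 8
v=-1: not >5, total = 8-1 = 7
v=-2: not >5, total = 7-1 = 6
v=11: >5, total = 6*2+11 = 23
v=6: >5, total = 23*2+6 = 52

52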